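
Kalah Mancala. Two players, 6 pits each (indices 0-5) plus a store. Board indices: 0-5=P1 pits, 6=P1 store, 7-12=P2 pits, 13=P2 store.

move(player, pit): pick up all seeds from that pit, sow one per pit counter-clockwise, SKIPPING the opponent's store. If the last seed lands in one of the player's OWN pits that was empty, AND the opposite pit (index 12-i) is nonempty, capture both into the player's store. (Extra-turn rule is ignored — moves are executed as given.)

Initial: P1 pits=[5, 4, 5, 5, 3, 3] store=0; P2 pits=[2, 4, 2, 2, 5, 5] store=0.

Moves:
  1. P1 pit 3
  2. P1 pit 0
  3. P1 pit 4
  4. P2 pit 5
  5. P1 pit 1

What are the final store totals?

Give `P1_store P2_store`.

Answer: 3 1

Derivation:
Move 1: P1 pit3 -> P1=[5,4,5,0,4,4](1) P2=[3,5,2,2,5,5](0)
Move 2: P1 pit0 -> P1=[0,5,6,1,5,5](1) P2=[3,5,2,2,5,5](0)
Move 3: P1 pit4 -> P1=[0,5,6,1,0,6](2) P2=[4,6,3,2,5,5](0)
Move 4: P2 pit5 -> P1=[1,6,7,2,0,6](2) P2=[4,6,3,2,5,0](1)
Move 5: P1 pit1 -> P1=[1,0,8,3,1,7](3) P2=[5,6,3,2,5,0](1)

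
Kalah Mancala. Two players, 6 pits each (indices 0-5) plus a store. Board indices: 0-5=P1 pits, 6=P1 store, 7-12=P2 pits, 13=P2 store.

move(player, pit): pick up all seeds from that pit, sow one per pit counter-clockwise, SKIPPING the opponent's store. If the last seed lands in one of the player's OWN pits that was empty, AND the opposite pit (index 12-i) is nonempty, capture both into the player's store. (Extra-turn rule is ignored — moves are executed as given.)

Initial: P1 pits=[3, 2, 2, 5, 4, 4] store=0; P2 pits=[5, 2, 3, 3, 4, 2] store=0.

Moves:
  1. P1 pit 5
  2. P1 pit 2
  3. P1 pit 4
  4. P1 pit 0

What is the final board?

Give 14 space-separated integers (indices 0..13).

Answer: 0 3 1 7 0 1 2 7 4 5 3 4 2 0

Derivation:
Move 1: P1 pit5 -> P1=[3,2,2,5,4,0](1) P2=[6,3,4,3,4,2](0)
Move 2: P1 pit2 -> P1=[3,2,0,6,5,0](1) P2=[6,3,4,3,4,2](0)
Move 3: P1 pit4 -> P1=[3,2,0,6,0,1](2) P2=[7,4,5,3,4,2](0)
Move 4: P1 pit0 -> P1=[0,3,1,7,0,1](2) P2=[7,4,5,3,4,2](0)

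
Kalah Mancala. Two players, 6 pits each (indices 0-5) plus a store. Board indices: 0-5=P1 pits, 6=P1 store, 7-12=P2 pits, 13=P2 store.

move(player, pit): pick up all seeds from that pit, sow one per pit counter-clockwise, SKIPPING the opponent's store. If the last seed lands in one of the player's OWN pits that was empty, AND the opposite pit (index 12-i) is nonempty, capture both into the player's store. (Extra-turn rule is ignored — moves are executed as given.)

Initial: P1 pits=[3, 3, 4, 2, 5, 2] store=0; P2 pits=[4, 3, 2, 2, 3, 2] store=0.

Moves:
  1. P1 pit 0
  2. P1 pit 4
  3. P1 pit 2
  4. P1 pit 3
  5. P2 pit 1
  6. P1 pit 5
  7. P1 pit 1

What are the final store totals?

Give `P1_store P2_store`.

Answer: 13 0

Derivation:
Move 1: P1 pit0 -> P1=[0,4,5,3,5,2](0) P2=[4,3,2,2,3,2](0)
Move 2: P1 pit4 -> P1=[0,4,5,3,0,3](1) P2=[5,4,3,2,3,2](0)
Move 3: P1 pit2 -> P1=[0,4,0,4,1,4](2) P2=[6,4,3,2,3,2](0)
Move 4: P1 pit3 -> P1=[0,4,0,0,2,5](3) P2=[7,4,3,2,3,2](0)
Move 5: P2 pit1 -> P1=[0,4,0,0,2,5](3) P2=[7,0,4,3,4,3](0)
Move 6: P1 pit5 -> P1=[0,4,0,0,2,0](4) P2=[8,1,5,4,4,3](0)
Move 7: P1 pit1 -> P1=[0,0,1,1,3,0](13) P2=[0,1,5,4,4,3](0)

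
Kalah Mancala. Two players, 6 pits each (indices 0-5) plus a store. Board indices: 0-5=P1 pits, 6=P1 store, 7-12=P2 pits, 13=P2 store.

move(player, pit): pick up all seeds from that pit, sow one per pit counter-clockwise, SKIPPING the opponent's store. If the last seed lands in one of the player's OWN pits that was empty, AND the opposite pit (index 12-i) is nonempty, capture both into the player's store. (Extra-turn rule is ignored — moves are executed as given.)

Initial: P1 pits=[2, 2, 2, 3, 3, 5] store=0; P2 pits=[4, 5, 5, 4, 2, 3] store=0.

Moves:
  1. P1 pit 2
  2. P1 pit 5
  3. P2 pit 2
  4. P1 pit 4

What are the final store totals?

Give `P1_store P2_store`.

Answer: 2 1

Derivation:
Move 1: P1 pit2 -> P1=[2,2,0,4,4,5](0) P2=[4,5,5,4,2,3](0)
Move 2: P1 pit5 -> P1=[2,2,0,4,4,0](1) P2=[5,6,6,5,2,3](0)
Move 3: P2 pit2 -> P1=[3,3,0,4,4,0](1) P2=[5,6,0,6,3,4](1)
Move 4: P1 pit4 -> P1=[3,3,0,4,0,1](2) P2=[6,7,0,6,3,4](1)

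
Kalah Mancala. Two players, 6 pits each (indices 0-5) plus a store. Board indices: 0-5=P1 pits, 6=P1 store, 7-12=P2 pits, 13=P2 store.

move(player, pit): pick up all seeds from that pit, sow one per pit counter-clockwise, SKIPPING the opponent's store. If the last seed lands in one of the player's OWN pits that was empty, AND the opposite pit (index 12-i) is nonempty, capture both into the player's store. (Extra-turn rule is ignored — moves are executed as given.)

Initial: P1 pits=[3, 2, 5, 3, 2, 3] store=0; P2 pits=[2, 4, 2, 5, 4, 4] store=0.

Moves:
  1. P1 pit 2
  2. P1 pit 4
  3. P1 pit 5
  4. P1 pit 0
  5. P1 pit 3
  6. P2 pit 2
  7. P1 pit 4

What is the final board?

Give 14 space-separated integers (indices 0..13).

Answer: 0 3 1 0 0 2 4 6 6 0 7 5 5 0

Derivation:
Move 1: P1 pit2 -> P1=[3,2,0,4,3,4](1) P2=[3,4,2,5,4,4](0)
Move 2: P1 pit4 -> P1=[3,2,0,4,0,5](2) P2=[4,4,2,5,4,4](0)
Move 3: P1 pit5 -> P1=[3,2,0,4,0,0](3) P2=[5,5,3,6,4,4](0)
Move 4: P1 pit0 -> P1=[0,3,1,5,0,0](3) P2=[5,5,3,6,4,4](0)
Move 5: P1 pit3 -> P1=[0,3,1,0,1,1](4) P2=[6,6,3,6,4,4](0)
Move 6: P2 pit2 -> P1=[0,3,1,0,1,1](4) P2=[6,6,0,7,5,5](0)
Move 7: P1 pit4 -> P1=[0,3,1,0,0,2](4) P2=[6,6,0,7,5,5](0)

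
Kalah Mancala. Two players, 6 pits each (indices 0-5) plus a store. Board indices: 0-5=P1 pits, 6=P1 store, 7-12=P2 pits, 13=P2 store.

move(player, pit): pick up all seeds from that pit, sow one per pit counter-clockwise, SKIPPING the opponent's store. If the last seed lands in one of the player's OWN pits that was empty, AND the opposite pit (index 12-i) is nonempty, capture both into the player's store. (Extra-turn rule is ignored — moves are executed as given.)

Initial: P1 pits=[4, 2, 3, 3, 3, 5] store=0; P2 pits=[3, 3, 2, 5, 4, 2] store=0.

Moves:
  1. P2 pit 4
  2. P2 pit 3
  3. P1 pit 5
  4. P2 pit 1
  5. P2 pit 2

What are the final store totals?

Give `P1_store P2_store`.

Answer: 1 3

Derivation:
Move 1: P2 pit4 -> P1=[5,3,3,3,3,5](0) P2=[3,3,2,5,0,3](1)
Move 2: P2 pit3 -> P1=[6,4,3,3,3,5](0) P2=[3,3,2,0,1,4](2)
Move 3: P1 pit5 -> P1=[6,4,3,3,3,0](1) P2=[4,4,3,1,1,4](2)
Move 4: P2 pit1 -> P1=[6,4,3,3,3,0](1) P2=[4,0,4,2,2,5](2)
Move 5: P2 pit2 -> P1=[6,4,3,3,3,0](1) P2=[4,0,0,3,3,6](3)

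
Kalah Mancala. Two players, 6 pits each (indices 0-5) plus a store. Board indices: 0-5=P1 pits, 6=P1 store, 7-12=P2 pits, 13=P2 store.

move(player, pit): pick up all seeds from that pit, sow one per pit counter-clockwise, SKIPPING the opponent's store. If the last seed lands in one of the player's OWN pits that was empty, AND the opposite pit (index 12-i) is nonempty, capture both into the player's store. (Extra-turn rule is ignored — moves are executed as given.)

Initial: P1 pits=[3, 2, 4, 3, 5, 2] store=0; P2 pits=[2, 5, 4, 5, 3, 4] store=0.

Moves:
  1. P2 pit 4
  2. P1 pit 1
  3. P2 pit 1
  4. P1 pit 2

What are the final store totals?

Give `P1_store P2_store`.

Move 1: P2 pit4 -> P1=[4,2,4,3,5,2](0) P2=[2,5,4,5,0,5](1)
Move 2: P1 pit1 -> P1=[4,0,5,4,5,2](0) P2=[2,5,4,5,0,5](1)
Move 3: P2 pit1 -> P1=[4,0,5,4,5,2](0) P2=[2,0,5,6,1,6](2)
Move 4: P1 pit2 -> P1=[4,0,0,5,6,3](1) P2=[3,0,5,6,1,6](2)

Answer: 1 2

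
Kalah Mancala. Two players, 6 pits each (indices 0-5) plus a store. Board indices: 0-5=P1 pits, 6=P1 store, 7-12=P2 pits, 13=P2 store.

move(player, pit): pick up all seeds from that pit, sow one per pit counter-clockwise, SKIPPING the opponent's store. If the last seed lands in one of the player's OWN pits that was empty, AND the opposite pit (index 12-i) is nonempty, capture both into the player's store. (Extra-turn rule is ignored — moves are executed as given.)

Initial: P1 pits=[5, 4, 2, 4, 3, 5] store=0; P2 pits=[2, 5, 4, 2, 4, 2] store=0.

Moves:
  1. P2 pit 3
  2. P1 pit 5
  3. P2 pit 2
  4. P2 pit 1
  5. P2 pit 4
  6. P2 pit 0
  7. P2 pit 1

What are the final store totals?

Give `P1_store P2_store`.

Answer: 1 3

Derivation:
Move 1: P2 pit3 -> P1=[5,4,2,4,3,5](0) P2=[2,5,4,0,5,3](0)
Move 2: P1 pit5 -> P1=[5,4,2,4,3,0](1) P2=[3,6,5,1,5,3](0)
Move 3: P2 pit2 -> P1=[6,4,2,4,3,0](1) P2=[3,6,0,2,6,4](1)
Move 4: P2 pit1 -> P1=[7,4,2,4,3,0](1) P2=[3,0,1,3,7,5](2)
Move 5: P2 pit4 -> P1=[8,5,3,5,4,0](1) P2=[3,0,1,3,0,6](3)
Move 6: P2 pit0 -> P1=[8,5,3,5,4,0](1) P2=[0,1,2,4,0,6](3)
Move 7: P2 pit1 -> P1=[8,5,3,5,4,0](1) P2=[0,0,3,4,0,6](3)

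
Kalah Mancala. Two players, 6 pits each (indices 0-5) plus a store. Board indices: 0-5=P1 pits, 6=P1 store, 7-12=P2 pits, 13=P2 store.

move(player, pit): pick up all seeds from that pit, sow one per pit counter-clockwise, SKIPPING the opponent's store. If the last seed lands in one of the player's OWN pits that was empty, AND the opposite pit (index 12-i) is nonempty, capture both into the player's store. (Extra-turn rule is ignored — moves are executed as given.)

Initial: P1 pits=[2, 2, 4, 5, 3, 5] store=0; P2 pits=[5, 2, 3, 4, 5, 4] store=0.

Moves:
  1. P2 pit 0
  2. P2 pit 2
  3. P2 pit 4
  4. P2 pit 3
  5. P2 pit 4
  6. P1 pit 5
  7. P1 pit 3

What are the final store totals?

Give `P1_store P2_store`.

Move 1: P2 pit0 -> P1=[2,2,4,5,3,5](0) P2=[0,3,4,5,6,5](0)
Move 2: P2 pit2 -> P1=[2,2,4,5,3,5](0) P2=[0,3,0,6,7,6](1)
Move 3: P2 pit4 -> P1=[3,3,5,6,4,5](0) P2=[0,3,0,6,0,7](2)
Move 4: P2 pit3 -> P1=[4,4,6,6,4,5](0) P2=[0,3,0,0,1,8](3)
Move 5: P2 pit4 -> P1=[4,4,6,6,4,5](0) P2=[0,3,0,0,0,9](3)
Move 6: P1 pit5 -> P1=[4,4,6,6,4,0](1) P2=[1,4,1,1,0,9](3)
Move 7: P1 pit3 -> P1=[4,4,6,0,5,1](2) P2=[2,5,2,1,0,9](3)

Answer: 2 3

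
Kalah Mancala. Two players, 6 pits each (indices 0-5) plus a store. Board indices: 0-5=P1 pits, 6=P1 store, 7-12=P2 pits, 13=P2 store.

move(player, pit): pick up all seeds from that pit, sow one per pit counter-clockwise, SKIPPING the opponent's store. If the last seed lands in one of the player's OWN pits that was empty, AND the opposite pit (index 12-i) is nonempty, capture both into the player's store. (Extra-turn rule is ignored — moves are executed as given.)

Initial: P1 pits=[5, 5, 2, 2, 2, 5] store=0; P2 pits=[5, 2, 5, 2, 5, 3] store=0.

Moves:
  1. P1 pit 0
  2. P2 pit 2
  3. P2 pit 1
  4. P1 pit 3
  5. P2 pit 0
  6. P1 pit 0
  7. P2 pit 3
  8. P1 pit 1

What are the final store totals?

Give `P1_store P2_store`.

Move 1: P1 pit0 -> P1=[0,6,3,3,3,6](0) P2=[5,2,5,2,5,3](0)
Move 2: P2 pit2 -> P1=[1,6,3,3,3,6](0) P2=[5,2,0,3,6,4](1)
Move 3: P2 pit1 -> P1=[1,6,3,3,3,6](0) P2=[5,0,1,4,6,4](1)
Move 4: P1 pit3 -> P1=[1,6,3,0,4,7](1) P2=[5,0,1,4,6,4](1)
Move 5: P2 pit0 -> P1=[1,6,3,0,4,7](1) P2=[0,1,2,5,7,5](1)
Move 6: P1 pit0 -> P1=[0,7,3,0,4,7](1) P2=[0,1,2,5,7,5](1)
Move 7: P2 pit3 -> P1=[1,8,3,0,4,7](1) P2=[0,1,2,0,8,6](2)
Move 8: P1 pit1 -> P1=[1,0,4,1,5,8](2) P2=[1,2,3,0,8,6](2)

Answer: 2 2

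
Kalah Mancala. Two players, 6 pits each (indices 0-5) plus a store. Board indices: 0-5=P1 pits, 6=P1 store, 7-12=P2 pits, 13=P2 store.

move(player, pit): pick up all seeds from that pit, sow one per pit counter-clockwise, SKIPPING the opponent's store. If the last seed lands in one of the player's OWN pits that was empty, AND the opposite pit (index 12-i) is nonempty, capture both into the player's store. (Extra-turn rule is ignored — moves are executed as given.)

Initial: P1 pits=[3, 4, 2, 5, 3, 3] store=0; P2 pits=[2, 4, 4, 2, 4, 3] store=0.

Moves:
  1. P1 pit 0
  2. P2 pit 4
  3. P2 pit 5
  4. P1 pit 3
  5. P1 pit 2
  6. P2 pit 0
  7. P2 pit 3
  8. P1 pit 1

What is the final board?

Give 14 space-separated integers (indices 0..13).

Move 1: P1 pit0 -> P1=[0,5,3,6,3,3](0) P2=[2,4,4,2,4,3](0)
Move 2: P2 pit4 -> P1=[1,6,3,6,3,3](0) P2=[2,4,4,2,0,4](1)
Move 3: P2 pit5 -> P1=[2,7,4,6,3,3](0) P2=[2,4,4,2,0,0](2)
Move 4: P1 pit3 -> P1=[2,7,4,0,4,4](1) P2=[3,5,5,2,0,0](2)
Move 5: P1 pit2 -> P1=[2,7,0,1,5,5](2) P2=[3,5,5,2,0,0](2)
Move 6: P2 pit0 -> P1=[2,7,0,1,5,5](2) P2=[0,6,6,3,0,0](2)
Move 7: P2 pit3 -> P1=[2,7,0,1,5,5](2) P2=[0,6,6,0,1,1](3)
Move 8: P1 pit1 -> P1=[2,0,1,2,6,6](3) P2=[1,7,6,0,1,1](3)

Answer: 2 0 1 2 6 6 3 1 7 6 0 1 1 3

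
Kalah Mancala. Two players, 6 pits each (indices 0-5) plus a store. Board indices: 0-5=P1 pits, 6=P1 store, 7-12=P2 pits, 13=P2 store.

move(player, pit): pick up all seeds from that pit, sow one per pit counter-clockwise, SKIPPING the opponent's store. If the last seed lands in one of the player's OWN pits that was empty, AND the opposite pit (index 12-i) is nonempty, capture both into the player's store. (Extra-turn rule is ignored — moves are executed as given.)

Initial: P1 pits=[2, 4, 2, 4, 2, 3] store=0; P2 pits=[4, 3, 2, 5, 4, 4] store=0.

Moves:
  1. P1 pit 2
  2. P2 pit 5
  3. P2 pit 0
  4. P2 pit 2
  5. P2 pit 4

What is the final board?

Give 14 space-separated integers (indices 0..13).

Answer: 1 6 2 6 3 3 0 0 4 0 7 0 1 6

Derivation:
Move 1: P1 pit2 -> P1=[2,4,0,5,3,3](0) P2=[4,3,2,5,4,4](0)
Move 2: P2 pit5 -> P1=[3,5,1,5,3,3](0) P2=[4,3,2,5,4,0](1)
Move 3: P2 pit0 -> P1=[3,5,1,5,3,3](0) P2=[0,4,3,6,5,0](1)
Move 4: P2 pit2 -> P1=[0,5,1,5,3,3](0) P2=[0,4,0,7,6,0](5)
Move 5: P2 pit4 -> P1=[1,6,2,6,3,3](0) P2=[0,4,0,7,0,1](6)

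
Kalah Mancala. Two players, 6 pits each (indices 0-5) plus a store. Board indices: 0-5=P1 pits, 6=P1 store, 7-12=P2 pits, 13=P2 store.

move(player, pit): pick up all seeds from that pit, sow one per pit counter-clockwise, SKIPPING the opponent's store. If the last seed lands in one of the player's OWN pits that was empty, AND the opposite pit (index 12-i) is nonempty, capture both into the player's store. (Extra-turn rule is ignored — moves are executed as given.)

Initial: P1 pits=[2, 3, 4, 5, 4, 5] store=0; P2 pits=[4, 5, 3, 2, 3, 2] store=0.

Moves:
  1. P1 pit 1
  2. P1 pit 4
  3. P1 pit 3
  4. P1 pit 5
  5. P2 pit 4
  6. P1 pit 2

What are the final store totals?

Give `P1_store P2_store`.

Answer: 4 1

Derivation:
Move 1: P1 pit1 -> P1=[2,0,5,6,5,5](0) P2=[4,5,3,2,3,2](0)
Move 2: P1 pit4 -> P1=[2,0,5,6,0,6](1) P2=[5,6,4,2,3,2](0)
Move 3: P1 pit3 -> P1=[2,0,5,0,1,7](2) P2=[6,7,5,2,3,2](0)
Move 4: P1 pit5 -> P1=[2,0,5,0,1,0](3) P2=[7,8,6,3,4,3](0)
Move 5: P2 pit4 -> P1=[3,1,5,0,1,0](3) P2=[7,8,6,3,0,4](1)
Move 6: P1 pit2 -> P1=[3,1,0,1,2,1](4) P2=[8,8,6,3,0,4](1)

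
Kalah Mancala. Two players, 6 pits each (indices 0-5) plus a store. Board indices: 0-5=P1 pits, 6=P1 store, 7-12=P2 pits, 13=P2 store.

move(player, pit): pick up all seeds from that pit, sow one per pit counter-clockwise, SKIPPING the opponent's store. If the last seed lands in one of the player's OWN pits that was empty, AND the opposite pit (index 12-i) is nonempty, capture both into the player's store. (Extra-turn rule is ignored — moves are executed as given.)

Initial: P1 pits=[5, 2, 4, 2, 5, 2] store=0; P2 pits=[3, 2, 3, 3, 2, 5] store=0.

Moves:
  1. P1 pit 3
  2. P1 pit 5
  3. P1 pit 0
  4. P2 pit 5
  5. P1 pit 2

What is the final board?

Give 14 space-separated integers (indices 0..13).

Answer: 1 4 0 3 8 1 7 1 4 3 3 2 0 1

Derivation:
Move 1: P1 pit3 -> P1=[5,2,4,0,6,3](0) P2=[3,2,3,3,2,5](0)
Move 2: P1 pit5 -> P1=[5,2,4,0,6,0](1) P2=[4,3,3,3,2,5](0)
Move 3: P1 pit0 -> P1=[0,3,5,1,7,0](6) P2=[0,3,3,3,2,5](0)
Move 4: P2 pit5 -> P1=[1,4,6,2,7,0](6) P2=[0,3,3,3,2,0](1)
Move 5: P1 pit2 -> P1=[1,4,0,3,8,1](7) P2=[1,4,3,3,2,0](1)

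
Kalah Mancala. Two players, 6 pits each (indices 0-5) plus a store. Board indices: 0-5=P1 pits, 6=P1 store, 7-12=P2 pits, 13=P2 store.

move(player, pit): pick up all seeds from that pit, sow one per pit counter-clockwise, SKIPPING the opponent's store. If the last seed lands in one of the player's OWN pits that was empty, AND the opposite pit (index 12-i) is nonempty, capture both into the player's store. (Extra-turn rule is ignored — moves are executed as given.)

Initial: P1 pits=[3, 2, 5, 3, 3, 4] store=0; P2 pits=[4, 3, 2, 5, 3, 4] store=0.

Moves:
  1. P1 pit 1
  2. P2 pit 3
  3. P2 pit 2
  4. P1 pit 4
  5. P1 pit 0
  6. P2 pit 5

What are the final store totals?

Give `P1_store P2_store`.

Answer: 5 2

Derivation:
Move 1: P1 pit1 -> P1=[3,0,6,4,3,4](0) P2=[4,3,2,5,3,4](0)
Move 2: P2 pit3 -> P1=[4,1,6,4,3,4](0) P2=[4,3,2,0,4,5](1)
Move 3: P2 pit2 -> P1=[4,1,6,4,3,4](0) P2=[4,3,0,1,5,5](1)
Move 4: P1 pit4 -> P1=[4,1,6,4,0,5](1) P2=[5,3,0,1,5,5](1)
Move 5: P1 pit0 -> P1=[0,2,7,5,0,5](5) P2=[5,0,0,1,5,5](1)
Move 6: P2 pit5 -> P1=[1,3,8,6,0,5](5) P2=[5,0,0,1,5,0](2)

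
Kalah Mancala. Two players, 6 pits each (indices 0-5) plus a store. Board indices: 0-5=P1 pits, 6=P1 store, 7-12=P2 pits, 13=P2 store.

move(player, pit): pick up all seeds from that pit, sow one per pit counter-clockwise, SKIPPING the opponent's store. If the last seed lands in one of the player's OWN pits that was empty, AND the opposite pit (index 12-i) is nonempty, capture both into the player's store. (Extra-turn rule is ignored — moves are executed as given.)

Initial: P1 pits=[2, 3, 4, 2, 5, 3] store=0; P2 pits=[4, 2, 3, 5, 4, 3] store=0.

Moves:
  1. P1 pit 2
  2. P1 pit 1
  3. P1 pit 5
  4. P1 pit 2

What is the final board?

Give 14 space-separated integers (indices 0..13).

Move 1: P1 pit2 -> P1=[2,3,0,3,6,4](1) P2=[4,2,3,5,4,3](0)
Move 2: P1 pit1 -> P1=[2,0,1,4,7,4](1) P2=[4,2,3,5,4,3](0)
Move 3: P1 pit5 -> P1=[2,0,1,4,7,0](2) P2=[5,3,4,5,4,3](0)
Move 4: P1 pit2 -> P1=[2,0,0,5,7,0](2) P2=[5,3,4,5,4,3](0)

Answer: 2 0 0 5 7 0 2 5 3 4 5 4 3 0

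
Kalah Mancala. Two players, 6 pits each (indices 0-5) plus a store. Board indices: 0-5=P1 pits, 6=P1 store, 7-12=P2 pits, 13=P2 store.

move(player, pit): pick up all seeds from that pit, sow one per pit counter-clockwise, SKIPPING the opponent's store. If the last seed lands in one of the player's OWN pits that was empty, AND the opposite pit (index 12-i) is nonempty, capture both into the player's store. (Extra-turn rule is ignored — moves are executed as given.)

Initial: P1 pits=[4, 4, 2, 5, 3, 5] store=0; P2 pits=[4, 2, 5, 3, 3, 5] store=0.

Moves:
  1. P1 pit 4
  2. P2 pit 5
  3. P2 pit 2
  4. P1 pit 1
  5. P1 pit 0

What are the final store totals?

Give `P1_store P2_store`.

Answer: 3 2

Derivation:
Move 1: P1 pit4 -> P1=[4,4,2,5,0,6](1) P2=[5,2,5,3,3,5](0)
Move 2: P2 pit5 -> P1=[5,5,3,6,0,6](1) P2=[5,2,5,3,3,0](1)
Move 3: P2 pit2 -> P1=[6,5,3,6,0,6](1) P2=[5,2,0,4,4,1](2)
Move 4: P1 pit1 -> P1=[6,0,4,7,1,7](2) P2=[5,2,0,4,4,1](2)
Move 5: P1 pit0 -> P1=[0,1,5,8,2,8](3) P2=[5,2,0,4,4,1](2)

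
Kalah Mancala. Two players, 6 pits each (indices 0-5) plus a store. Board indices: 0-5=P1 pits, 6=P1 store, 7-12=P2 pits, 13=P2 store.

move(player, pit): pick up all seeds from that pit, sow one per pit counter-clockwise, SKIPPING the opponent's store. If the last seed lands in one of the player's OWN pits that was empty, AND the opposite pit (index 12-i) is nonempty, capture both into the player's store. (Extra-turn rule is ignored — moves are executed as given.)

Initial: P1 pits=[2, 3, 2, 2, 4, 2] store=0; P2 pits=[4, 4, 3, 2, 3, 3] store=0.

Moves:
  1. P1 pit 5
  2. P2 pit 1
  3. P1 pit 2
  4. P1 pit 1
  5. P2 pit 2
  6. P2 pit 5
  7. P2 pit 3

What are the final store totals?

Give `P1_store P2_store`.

Answer: 1 3

Derivation:
Move 1: P1 pit5 -> P1=[2,3,2,2,4,0](1) P2=[5,4,3,2,3,3](0)
Move 2: P2 pit1 -> P1=[2,3,2,2,4,0](1) P2=[5,0,4,3,4,4](0)
Move 3: P1 pit2 -> P1=[2,3,0,3,5,0](1) P2=[5,0,4,3,4,4](0)
Move 4: P1 pit1 -> P1=[2,0,1,4,6,0](1) P2=[5,0,4,3,4,4](0)
Move 5: P2 pit2 -> P1=[2,0,1,4,6,0](1) P2=[5,0,0,4,5,5](1)
Move 6: P2 pit5 -> P1=[3,1,2,5,6,0](1) P2=[5,0,0,4,5,0](2)
Move 7: P2 pit3 -> P1=[4,1,2,5,6,0](1) P2=[5,0,0,0,6,1](3)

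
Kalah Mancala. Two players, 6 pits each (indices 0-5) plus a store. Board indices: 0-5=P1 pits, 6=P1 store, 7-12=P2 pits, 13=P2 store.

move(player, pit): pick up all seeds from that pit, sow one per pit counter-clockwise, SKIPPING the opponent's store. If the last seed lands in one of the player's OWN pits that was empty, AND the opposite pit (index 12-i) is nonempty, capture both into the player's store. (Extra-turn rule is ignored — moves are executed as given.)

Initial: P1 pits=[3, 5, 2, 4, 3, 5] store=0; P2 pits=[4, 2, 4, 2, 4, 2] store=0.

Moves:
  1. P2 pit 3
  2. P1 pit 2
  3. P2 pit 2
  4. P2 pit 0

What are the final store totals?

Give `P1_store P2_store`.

Move 1: P2 pit3 -> P1=[3,5,2,4,3,5](0) P2=[4,2,4,0,5,3](0)
Move 2: P1 pit2 -> P1=[3,5,0,5,4,5](0) P2=[4,2,4,0,5,3](0)
Move 3: P2 pit2 -> P1=[3,5,0,5,4,5](0) P2=[4,2,0,1,6,4](1)
Move 4: P2 pit0 -> P1=[3,5,0,5,4,5](0) P2=[0,3,1,2,7,4](1)

Answer: 0 1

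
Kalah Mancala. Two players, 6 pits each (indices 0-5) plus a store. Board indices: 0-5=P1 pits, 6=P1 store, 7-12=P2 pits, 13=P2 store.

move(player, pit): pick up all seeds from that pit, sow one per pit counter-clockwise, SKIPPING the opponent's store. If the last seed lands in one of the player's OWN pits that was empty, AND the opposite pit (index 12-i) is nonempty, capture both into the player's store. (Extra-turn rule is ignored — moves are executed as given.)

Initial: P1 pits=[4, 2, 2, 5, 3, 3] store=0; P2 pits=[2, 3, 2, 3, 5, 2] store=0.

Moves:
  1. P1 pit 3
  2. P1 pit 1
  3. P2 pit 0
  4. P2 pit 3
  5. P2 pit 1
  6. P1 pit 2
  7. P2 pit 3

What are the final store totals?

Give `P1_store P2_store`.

Move 1: P1 pit3 -> P1=[4,2,2,0,4,4](1) P2=[3,4,2,3,5,2](0)
Move 2: P1 pit1 -> P1=[4,0,3,0,4,4](4) P2=[3,4,0,3,5,2](0)
Move 3: P2 pit0 -> P1=[4,0,3,0,4,4](4) P2=[0,5,1,4,5,2](0)
Move 4: P2 pit3 -> P1=[5,0,3,0,4,4](4) P2=[0,5,1,0,6,3](1)
Move 5: P2 pit1 -> P1=[5,0,3,0,4,4](4) P2=[0,0,2,1,7,4](2)
Move 6: P1 pit2 -> P1=[5,0,0,1,5,5](4) P2=[0,0,2,1,7,4](2)
Move 7: P2 pit3 -> P1=[5,0,0,1,5,5](4) P2=[0,0,2,0,8,4](2)

Answer: 4 2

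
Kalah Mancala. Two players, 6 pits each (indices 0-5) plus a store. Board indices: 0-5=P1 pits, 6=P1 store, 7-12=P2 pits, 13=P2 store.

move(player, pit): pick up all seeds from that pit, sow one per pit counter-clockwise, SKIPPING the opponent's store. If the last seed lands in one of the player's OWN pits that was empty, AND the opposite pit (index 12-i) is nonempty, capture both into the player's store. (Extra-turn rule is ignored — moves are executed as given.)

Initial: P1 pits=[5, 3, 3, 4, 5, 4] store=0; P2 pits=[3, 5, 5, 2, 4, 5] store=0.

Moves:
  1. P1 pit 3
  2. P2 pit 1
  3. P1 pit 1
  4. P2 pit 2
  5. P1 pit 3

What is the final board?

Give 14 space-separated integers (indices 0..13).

Answer: 6 1 4 0 8 5 1 4 0 0 4 6 7 2

Derivation:
Move 1: P1 pit3 -> P1=[5,3,3,0,6,5](1) P2=[4,5,5,2,4,5](0)
Move 2: P2 pit1 -> P1=[5,3,3,0,6,5](1) P2=[4,0,6,3,5,6](1)
Move 3: P1 pit1 -> P1=[5,0,4,1,7,5](1) P2=[4,0,6,3,5,6](1)
Move 4: P2 pit2 -> P1=[6,1,4,1,7,5](1) P2=[4,0,0,4,6,7](2)
Move 5: P1 pit3 -> P1=[6,1,4,0,8,5](1) P2=[4,0,0,4,6,7](2)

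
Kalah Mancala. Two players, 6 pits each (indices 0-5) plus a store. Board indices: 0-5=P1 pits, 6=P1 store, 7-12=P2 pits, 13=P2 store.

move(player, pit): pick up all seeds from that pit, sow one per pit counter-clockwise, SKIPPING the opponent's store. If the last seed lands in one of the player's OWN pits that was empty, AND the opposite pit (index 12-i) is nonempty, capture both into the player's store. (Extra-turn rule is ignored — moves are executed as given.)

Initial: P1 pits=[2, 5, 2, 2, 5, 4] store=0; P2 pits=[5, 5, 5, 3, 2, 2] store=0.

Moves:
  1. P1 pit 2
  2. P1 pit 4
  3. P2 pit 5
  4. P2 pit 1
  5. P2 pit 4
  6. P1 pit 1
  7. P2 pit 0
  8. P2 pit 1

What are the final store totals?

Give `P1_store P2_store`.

Answer: 2 4

Derivation:
Move 1: P1 pit2 -> P1=[2,5,0,3,6,4](0) P2=[5,5,5,3,2,2](0)
Move 2: P1 pit4 -> P1=[2,5,0,3,0,5](1) P2=[6,6,6,4,2,2](0)
Move 3: P2 pit5 -> P1=[3,5,0,3,0,5](1) P2=[6,6,6,4,2,0](1)
Move 4: P2 pit1 -> P1=[4,5,0,3,0,5](1) P2=[6,0,7,5,3,1](2)
Move 5: P2 pit4 -> P1=[5,5,0,3,0,5](1) P2=[6,0,7,5,0,2](3)
Move 6: P1 pit1 -> P1=[5,0,1,4,1,6](2) P2=[6,0,7,5,0,2](3)
Move 7: P2 pit0 -> P1=[5,0,1,4,1,6](2) P2=[0,1,8,6,1,3](4)
Move 8: P2 pit1 -> P1=[5,0,1,4,1,6](2) P2=[0,0,9,6,1,3](4)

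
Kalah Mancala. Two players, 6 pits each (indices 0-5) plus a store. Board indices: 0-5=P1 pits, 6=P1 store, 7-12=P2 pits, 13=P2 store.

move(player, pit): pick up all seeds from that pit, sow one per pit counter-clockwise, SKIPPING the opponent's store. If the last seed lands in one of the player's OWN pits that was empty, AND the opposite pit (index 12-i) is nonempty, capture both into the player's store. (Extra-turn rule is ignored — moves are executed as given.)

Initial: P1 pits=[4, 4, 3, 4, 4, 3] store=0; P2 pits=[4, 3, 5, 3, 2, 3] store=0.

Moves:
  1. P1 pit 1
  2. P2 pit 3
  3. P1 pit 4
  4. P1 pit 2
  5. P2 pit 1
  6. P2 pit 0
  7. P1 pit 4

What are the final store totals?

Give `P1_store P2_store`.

Move 1: P1 pit1 -> P1=[4,0,4,5,5,4](0) P2=[4,3,5,3,2,3](0)
Move 2: P2 pit3 -> P1=[4,0,4,5,5,4](0) P2=[4,3,5,0,3,4](1)
Move 3: P1 pit4 -> P1=[4,0,4,5,0,5](1) P2=[5,4,6,0,3,4](1)
Move 4: P1 pit2 -> P1=[4,0,0,6,1,6](2) P2=[5,4,6,0,3,4](1)
Move 5: P2 pit1 -> P1=[4,0,0,6,1,6](2) P2=[5,0,7,1,4,5](1)
Move 6: P2 pit0 -> P1=[4,0,0,6,1,6](2) P2=[0,1,8,2,5,6](1)
Move 7: P1 pit4 -> P1=[4,0,0,6,0,7](2) P2=[0,1,8,2,5,6](1)

Answer: 2 1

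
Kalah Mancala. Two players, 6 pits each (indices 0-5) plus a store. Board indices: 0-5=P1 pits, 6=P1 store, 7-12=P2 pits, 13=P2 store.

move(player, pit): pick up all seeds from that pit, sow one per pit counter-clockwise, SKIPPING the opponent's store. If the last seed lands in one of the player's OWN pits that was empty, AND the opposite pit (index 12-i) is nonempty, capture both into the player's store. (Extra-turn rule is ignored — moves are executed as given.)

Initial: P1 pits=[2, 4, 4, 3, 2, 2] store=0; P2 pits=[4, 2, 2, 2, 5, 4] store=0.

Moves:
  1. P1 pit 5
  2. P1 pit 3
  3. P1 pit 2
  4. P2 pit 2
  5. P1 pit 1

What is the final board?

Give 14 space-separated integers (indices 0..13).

Answer: 2 0 1 2 5 3 3 5 2 0 3 6 4 0

Derivation:
Move 1: P1 pit5 -> P1=[2,4,4,3,2,0](1) P2=[5,2,2,2,5,4](0)
Move 2: P1 pit3 -> P1=[2,4,4,0,3,1](2) P2=[5,2,2,2,5,4](0)
Move 3: P1 pit2 -> P1=[2,4,0,1,4,2](3) P2=[5,2,2,2,5,4](0)
Move 4: P2 pit2 -> P1=[2,4,0,1,4,2](3) P2=[5,2,0,3,6,4](0)
Move 5: P1 pit1 -> P1=[2,0,1,2,5,3](3) P2=[5,2,0,3,6,4](0)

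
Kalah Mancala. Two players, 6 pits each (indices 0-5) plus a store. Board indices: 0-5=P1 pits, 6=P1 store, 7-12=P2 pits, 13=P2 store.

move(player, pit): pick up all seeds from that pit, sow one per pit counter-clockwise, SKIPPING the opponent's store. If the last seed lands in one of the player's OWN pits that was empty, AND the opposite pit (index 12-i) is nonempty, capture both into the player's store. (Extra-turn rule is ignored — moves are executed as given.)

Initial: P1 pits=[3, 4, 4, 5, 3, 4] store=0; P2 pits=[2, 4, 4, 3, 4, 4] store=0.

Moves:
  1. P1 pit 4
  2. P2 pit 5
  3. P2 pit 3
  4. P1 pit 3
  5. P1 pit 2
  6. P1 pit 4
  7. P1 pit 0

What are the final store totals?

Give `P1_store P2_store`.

Answer: 10 2

Derivation:
Move 1: P1 pit4 -> P1=[3,4,4,5,0,5](1) P2=[3,4,4,3,4,4](0)
Move 2: P2 pit5 -> P1=[4,5,5,5,0,5](1) P2=[3,4,4,3,4,0](1)
Move 3: P2 pit3 -> P1=[4,5,5,5,0,5](1) P2=[3,4,4,0,5,1](2)
Move 4: P1 pit3 -> P1=[4,5,5,0,1,6](2) P2=[4,5,4,0,5,1](2)
Move 5: P1 pit2 -> P1=[4,5,0,1,2,7](3) P2=[5,5,4,0,5,1](2)
Move 6: P1 pit4 -> P1=[4,5,0,1,0,8](4) P2=[5,5,4,0,5,1](2)
Move 7: P1 pit0 -> P1=[0,6,1,2,0,8](10) P2=[5,0,4,0,5,1](2)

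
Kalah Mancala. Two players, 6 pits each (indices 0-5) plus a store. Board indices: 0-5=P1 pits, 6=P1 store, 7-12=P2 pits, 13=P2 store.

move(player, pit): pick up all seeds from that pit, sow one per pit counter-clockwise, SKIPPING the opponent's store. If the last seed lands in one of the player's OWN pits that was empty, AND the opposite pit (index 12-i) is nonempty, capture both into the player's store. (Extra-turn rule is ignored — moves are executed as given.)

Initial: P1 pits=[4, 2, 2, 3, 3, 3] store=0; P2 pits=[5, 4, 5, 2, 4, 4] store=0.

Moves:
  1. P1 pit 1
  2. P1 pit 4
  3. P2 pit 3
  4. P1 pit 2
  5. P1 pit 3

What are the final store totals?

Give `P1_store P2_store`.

Move 1: P1 pit1 -> P1=[4,0,3,4,3,3](0) P2=[5,4,5,2,4,4](0)
Move 2: P1 pit4 -> P1=[4,0,3,4,0,4](1) P2=[6,4,5,2,4,4](0)
Move 3: P2 pit3 -> P1=[4,0,3,4,0,4](1) P2=[6,4,5,0,5,5](0)
Move 4: P1 pit2 -> P1=[4,0,0,5,1,5](1) P2=[6,4,5,0,5,5](0)
Move 5: P1 pit3 -> P1=[4,0,0,0,2,6](2) P2=[7,5,5,0,5,5](0)

Answer: 2 0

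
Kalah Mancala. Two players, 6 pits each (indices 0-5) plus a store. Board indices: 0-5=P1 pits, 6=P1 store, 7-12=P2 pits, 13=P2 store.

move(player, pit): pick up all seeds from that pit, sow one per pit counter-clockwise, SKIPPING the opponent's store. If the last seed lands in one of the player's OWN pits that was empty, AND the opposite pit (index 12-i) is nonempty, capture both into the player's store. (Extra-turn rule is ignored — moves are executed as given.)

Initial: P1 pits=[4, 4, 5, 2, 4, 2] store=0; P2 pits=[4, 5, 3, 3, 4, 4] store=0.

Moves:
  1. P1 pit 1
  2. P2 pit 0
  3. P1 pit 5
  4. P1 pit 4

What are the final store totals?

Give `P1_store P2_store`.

Move 1: P1 pit1 -> P1=[4,0,6,3,5,3](0) P2=[4,5,3,3,4,4](0)
Move 2: P2 pit0 -> P1=[4,0,6,3,5,3](0) P2=[0,6,4,4,5,4](0)
Move 3: P1 pit5 -> P1=[4,0,6,3,5,0](1) P2=[1,7,4,4,5,4](0)
Move 4: P1 pit4 -> P1=[4,0,6,3,0,1](2) P2=[2,8,5,4,5,4](0)

Answer: 2 0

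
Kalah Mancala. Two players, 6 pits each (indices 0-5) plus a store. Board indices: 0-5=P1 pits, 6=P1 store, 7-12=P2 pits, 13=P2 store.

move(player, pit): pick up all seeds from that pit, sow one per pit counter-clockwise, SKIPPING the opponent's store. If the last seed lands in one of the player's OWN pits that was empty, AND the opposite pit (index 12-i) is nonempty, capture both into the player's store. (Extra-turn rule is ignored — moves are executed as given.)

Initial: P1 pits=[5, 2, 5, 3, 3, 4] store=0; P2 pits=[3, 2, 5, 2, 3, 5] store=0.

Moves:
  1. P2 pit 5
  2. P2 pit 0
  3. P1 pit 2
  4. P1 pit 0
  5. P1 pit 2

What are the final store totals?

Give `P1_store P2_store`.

Answer: 2 1

Derivation:
Move 1: P2 pit5 -> P1=[6,3,6,4,3,4](0) P2=[3,2,5,2,3,0](1)
Move 2: P2 pit0 -> P1=[6,3,6,4,3,4](0) P2=[0,3,6,3,3,0](1)
Move 3: P1 pit2 -> P1=[6,3,0,5,4,5](1) P2=[1,4,6,3,3,0](1)
Move 4: P1 pit0 -> P1=[0,4,1,6,5,6](2) P2=[1,4,6,3,3,0](1)
Move 5: P1 pit2 -> P1=[0,4,0,7,5,6](2) P2=[1,4,6,3,3,0](1)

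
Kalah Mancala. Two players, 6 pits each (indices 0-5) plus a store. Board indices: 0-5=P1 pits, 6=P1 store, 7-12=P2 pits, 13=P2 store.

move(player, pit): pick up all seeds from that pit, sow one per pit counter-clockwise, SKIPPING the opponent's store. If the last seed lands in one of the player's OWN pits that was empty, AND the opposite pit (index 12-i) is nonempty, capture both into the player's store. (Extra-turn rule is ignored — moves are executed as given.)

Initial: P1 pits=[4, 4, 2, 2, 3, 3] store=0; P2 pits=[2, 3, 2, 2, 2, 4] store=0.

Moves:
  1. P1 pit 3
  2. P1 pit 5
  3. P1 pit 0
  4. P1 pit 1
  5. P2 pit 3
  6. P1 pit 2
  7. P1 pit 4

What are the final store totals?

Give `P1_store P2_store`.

Move 1: P1 pit3 -> P1=[4,4,2,0,4,4](0) P2=[2,3,2,2,2,4](0)
Move 2: P1 pit5 -> P1=[4,4,2,0,4,0](1) P2=[3,4,3,2,2,4](0)
Move 3: P1 pit0 -> P1=[0,5,3,1,5,0](1) P2=[3,4,3,2,2,4](0)
Move 4: P1 pit1 -> P1=[0,0,4,2,6,1](2) P2=[3,4,3,2,2,4](0)
Move 5: P2 pit3 -> P1=[0,0,4,2,6,1](2) P2=[3,4,3,0,3,5](0)
Move 6: P1 pit2 -> P1=[0,0,0,3,7,2](3) P2=[3,4,3,0,3,5](0)
Move 7: P1 pit4 -> P1=[0,0,0,3,0,3](4) P2=[4,5,4,1,4,5](0)

Answer: 4 0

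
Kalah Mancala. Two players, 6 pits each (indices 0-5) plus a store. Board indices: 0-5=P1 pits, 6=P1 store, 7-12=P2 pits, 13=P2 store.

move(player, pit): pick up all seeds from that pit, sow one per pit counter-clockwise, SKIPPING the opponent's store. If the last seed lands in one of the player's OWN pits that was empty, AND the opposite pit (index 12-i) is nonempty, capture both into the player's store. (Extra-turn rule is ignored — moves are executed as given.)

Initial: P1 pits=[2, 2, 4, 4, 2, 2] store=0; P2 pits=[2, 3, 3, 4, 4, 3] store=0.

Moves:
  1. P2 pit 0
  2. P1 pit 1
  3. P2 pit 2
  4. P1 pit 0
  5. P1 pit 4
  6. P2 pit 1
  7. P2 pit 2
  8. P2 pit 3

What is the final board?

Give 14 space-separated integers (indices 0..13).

Answer: 1 2 7 6 0 3 1 0 0 0 0 7 6 2

Derivation:
Move 1: P2 pit0 -> P1=[2,2,4,4,2,2](0) P2=[0,4,4,4,4,3](0)
Move 2: P1 pit1 -> P1=[2,0,5,5,2,2](0) P2=[0,4,4,4,4,3](0)
Move 3: P2 pit2 -> P1=[2,0,5,5,2,2](0) P2=[0,4,0,5,5,4](1)
Move 4: P1 pit0 -> P1=[0,1,6,5,2,2](0) P2=[0,4,0,5,5,4](1)
Move 5: P1 pit4 -> P1=[0,1,6,5,0,3](1) P2=[0,4,0,5,5,4](1)
Move 6: P2 pit1 -> P1=[0,1,6,5,0,3](1) P2=[0,0,1,6,6,5](1)
Move 7: P2 pit2 -> P1=[0,1,6,5,0,3](1) P2=[0,0,0,7,6,5](1)
Move 8: P2 pit3 -> P1=[1,2,7,6,0,3](1) P2=[0,0,0,0,7,6](2)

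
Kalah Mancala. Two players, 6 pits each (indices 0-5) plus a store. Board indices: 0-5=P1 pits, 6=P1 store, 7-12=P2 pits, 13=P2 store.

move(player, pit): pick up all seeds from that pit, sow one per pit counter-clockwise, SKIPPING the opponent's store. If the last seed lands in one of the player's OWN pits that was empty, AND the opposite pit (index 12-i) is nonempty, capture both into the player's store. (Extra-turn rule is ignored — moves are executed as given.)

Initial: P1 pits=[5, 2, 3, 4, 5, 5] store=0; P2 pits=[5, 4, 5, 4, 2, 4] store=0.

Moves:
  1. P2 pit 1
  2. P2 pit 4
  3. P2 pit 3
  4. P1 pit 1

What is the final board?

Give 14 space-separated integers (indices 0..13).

Move 1: P2 pit1 -> P1=[5,2,3,4,5,5](0) P2=[5,0,6,5,3,5](0)
Move 2: P2 pit4 -> P1=[6,2,3,4,5,5](0) P2=[5,0,6,5,0,6](1)
Move 3: P2 pit3 -> P1=[7,3,3,4,5,5](0) P2=[5,0,6,0,1,7](2)
Move 4: P1 pit1 -> P1=[7,0,4,5,6,5](0) P2=[5,0,6,0,1,7](2)

Answer: 7 0 4 5 6 5 0 5 0 6 0 1 7 2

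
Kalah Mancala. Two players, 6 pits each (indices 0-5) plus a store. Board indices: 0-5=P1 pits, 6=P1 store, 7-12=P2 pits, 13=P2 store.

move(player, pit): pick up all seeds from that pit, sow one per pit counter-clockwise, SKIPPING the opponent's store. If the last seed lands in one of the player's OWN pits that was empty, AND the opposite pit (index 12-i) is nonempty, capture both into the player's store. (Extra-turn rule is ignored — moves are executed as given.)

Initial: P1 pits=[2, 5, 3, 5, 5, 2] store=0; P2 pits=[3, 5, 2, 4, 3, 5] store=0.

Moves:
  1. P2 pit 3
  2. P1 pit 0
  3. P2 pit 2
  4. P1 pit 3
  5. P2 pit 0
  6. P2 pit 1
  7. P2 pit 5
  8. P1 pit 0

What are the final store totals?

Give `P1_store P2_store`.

Move 1: P2 pit3 -> P1=[3,5,3,5,5,2](0) P2=[3,5,2,0,4,6](1)
Move 2: P1 pit0 -> P1=[0,6,4,6,5,2](0) P2=[3,5,2,0,4,6](1)
Move 3: P2 pit2 -> P1=[0,6,4,6,5,2](0) P2=[3,5,0,1,5,6](1)
Move 4: P1 pit3 -> P1=[0,6,4,0,6,3](1) P2=[4,6,1,1,5,6](1)
Move 5: P2 pit0 -> P1=[0,6,4,0,6,3](1) P2=[0,7,2,2,6,6](1)
Move 6: P2 pit1 -> P1=[1,7,4,0,6,3](1) P2=[0,0,3,3,7,7](2)
Move 7: P2 pit5 -> P1=[2,8,5,1,7,4](1) P2=[0,0,3,3,7,0](3)
Move 8: P1 pit0 -> P1=[0,9,6,1,7,4](1) P2=[0,0,3,3,7,0](3)

Answer: 1 3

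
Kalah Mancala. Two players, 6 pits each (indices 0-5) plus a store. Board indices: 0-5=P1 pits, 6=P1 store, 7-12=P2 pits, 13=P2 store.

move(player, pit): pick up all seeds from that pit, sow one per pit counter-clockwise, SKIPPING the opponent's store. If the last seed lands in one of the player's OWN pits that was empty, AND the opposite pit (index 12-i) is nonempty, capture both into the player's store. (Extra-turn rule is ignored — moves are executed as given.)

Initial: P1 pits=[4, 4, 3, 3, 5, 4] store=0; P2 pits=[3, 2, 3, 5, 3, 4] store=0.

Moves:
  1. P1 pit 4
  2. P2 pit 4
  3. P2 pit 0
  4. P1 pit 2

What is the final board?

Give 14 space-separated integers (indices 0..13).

Move 1: P1 pit4 -> P1=[4,4,3,3,0,5](1) P2=[4,3,4,5,3,4](0)
Move 2: P2 pit4 -> P1=[5,4,3,3,0,5](1) P2=[4,3,4,5,0,5](1)
Move 3: P2 pit0 -> P1=[5,0,3,3,0,5](1) P2=[0,4,5,6,0,5](6)
Move 4: P1 pit2 -> P1=[5,0,0,4,1,6](1) P2=[0,4,5,6,0,5](6)

Answer: 5 0 0 4 1 6 1 0 4 5 6 0 5 6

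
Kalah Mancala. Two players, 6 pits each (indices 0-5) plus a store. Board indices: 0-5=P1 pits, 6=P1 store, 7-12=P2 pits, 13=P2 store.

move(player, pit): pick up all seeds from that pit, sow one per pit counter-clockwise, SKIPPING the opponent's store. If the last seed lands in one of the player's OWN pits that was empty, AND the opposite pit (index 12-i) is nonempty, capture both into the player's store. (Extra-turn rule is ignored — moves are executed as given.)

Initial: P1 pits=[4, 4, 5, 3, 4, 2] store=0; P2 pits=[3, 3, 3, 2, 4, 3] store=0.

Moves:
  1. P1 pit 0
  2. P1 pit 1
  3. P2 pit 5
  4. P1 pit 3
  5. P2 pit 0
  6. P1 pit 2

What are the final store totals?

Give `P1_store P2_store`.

Answer: 3 1

Derivation:
Move 1: P1 pit0 -> P1=[0,5,6,4,5,2](0) P2=[3,3,3,2,4,3](0)
Move 2: P1 pit1 -> P1=[0,0,7,5,6,3](1) P2=[3,3,3,2,4,3](0)
Move 3: P2 pit5 -> P1=[1,1,7,5,6,3](1) P2=[3,3,3,2,4,0](1)
Move 4: P1 pit3 -> P1=[1,1,7,0,7,4](2) P2=[4,4,3,2,4,0](1)
Move 5: P2 pit0 -> P1=[1,1,7,0,7,4](2) P2=[0,5,4,3,5,0](1)
Move 6: P1 pit2 -> P1=[1,1,0,1,8,5](3) P2=[1,6,5,3,5,0](1)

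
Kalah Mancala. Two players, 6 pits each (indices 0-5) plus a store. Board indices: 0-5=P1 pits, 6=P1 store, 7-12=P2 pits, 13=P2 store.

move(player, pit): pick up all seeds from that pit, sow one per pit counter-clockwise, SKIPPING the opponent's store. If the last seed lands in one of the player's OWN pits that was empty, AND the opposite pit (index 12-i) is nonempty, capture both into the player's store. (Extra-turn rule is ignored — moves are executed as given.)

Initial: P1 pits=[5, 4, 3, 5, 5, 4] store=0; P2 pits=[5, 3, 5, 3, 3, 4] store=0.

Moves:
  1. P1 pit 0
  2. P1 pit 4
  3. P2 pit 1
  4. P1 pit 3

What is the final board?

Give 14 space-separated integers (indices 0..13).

Answer: 0 5 4 0 1 7 2 7 1 8 5 4 5 0

Derivation:
Move 1: P1 pit0 -> P1=[0,5,4,6,6,5](0) P2=[5,3,5,3,3,4](0)
Move 2: P1 pit4 -> P1=[0,5,4,6,0,6](1) P2=[6,4,6,4,3,4](0)
Move 3: P2 pit1 -> P1=[0,5,4,6,0,6](1) P2=[6,0,7,5,4,5](0)
Move 4: P1 pit3 -> P1=[0,5,4,0,1,7](2) P2=[7,1,8,5,4,5](0)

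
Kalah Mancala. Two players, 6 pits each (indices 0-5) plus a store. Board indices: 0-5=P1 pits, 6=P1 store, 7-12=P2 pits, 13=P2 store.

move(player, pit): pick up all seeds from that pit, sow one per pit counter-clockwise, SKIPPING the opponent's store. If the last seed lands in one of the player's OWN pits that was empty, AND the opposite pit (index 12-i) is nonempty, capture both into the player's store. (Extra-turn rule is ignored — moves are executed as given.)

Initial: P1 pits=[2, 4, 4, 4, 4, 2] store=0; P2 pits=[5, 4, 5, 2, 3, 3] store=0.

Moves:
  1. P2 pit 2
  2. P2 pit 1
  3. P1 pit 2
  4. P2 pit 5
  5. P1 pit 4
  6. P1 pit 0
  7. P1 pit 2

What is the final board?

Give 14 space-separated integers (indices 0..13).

Move 1: P2 pit2 -> P1=[3,4,4,4,4,2](0) P2=[5,4,0,3,4,4](1)
Move 2: P2 pit1 -> P1=[3,4,4,4,4,2](0) P2=[5,0,1,4,5,5](1)
Move 3: P1 pit2 -> P1=[3,4,0,5,5,3](1) P2=[5,0,1,4,5,5](1)
Move 4: P2 pit5 -> P1=[4,5,1,6,5,3](1) P2=[5,0,1,4,5,0](2)
Move 5: P1 pit4 -> P1=[4,5,1,6,0,4](2) P2=[6,1,2,4,5,0](2)
Move 6: P1 pit0 -> P1=[0,6,2,7,0,4](4) P2=[6,0,2,4,5,0](2)
Move 7: P1 pit2 -> P1=[0,6,0,8,1,4](4) P2=[6,0,2,4,5,0](2)

Answer: 0 6 0 8 1 4 4 6 0 2 4 5 0 2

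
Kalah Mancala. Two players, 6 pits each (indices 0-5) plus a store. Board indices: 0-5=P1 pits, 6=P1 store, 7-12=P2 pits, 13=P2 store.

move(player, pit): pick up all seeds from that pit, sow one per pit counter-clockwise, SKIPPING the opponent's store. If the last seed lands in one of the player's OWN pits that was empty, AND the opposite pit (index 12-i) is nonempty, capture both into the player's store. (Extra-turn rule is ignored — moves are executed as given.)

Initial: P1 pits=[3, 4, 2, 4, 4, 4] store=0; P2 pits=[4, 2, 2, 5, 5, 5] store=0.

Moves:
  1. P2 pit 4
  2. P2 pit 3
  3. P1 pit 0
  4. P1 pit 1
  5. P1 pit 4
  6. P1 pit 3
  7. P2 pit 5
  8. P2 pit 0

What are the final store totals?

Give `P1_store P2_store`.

Move 1: P2 pit4 -> P1=[4,5,3,4,4,4](0) P2=[4,2,2,5,0,6](1)
Move 2: P2 pit3 -> P1=[5,6,3,4,4,4](0) P2=[4,2,2,0,1,7](2)
Move 3: P1 pit0 -> P1=[0,7,4,5,5,5](0) P2=[4,2,2,0,1,7](2)
Move 4: P1 pit1 -> P1=[0,0,5,6,6,6](1) P2=[5,3,2,0,1,7](2)
Move 5: P1 pit4 -> P1=[0,0,5,6,0,7](2) P2=[6,4,3,1,1,7](2)
Move 6: P1 pit3 -> P1=[0,0,5,0,1,8](3) P2=[7,5,4,1,1,7](2)
Move 7: P2 pit5 -> P1=[1,1,6,1,2,9](3) P2=[7,5,4,1,1,0](3)
Move 8: P2 pit0 -> P1=[2,1,6,1,2,9](3) P2=[0,6,5,2,2,1](4)

Answer: 3 4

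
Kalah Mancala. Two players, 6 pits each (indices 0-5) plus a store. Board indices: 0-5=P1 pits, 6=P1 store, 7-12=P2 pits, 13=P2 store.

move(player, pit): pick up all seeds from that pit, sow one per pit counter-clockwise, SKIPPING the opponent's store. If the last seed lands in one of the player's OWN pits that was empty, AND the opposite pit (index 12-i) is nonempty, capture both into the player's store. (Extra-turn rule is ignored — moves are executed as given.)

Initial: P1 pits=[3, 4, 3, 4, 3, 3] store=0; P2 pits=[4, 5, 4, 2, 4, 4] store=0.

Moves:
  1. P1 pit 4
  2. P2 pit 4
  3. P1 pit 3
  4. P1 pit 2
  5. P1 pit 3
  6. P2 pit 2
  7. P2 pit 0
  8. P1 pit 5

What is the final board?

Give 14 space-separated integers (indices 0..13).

Answer: 4 5 0 0 3 0 3 1 7 2 5 3 7 3

Derivation:
Move 1: P1 pit4 -> P1=[3,4,3,4,0,4](1) P2=[5,5,4,2,4,4](0)
Move 2: P2 pit4 -> P1=[4,5,3,4,0,4](1) P2=[5,5,4,2,0,5](1)
Move 3: P1 pit3 -> P1=[4,5,3,0,1,5](2) P2=[6,5,4,2,0,5](1)
Move 4: P1 pit2 -> P1=[4,5,0,1,2,6](2) P2=[6,5,4,2,0,5](1)
Move 5: P1 pit3 -> P1=[4,5,0,0,3,6](2) P2=[6,5,4,2,0,5](1)
Move 6: P2 pit2 -> P1=[4,5,0,0,3,6](2) P2=[6,5,0,3,1,6](2)
Move 7: P2 pit0 -> P1=[4,5,0,0,3,6](2) P2=[0,6,1,4,2,7](3)
Move 8: P1 pit5 -> P1=[4,5,0,0,3,0](3) P2=[1,7,2,5,3,7](3)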